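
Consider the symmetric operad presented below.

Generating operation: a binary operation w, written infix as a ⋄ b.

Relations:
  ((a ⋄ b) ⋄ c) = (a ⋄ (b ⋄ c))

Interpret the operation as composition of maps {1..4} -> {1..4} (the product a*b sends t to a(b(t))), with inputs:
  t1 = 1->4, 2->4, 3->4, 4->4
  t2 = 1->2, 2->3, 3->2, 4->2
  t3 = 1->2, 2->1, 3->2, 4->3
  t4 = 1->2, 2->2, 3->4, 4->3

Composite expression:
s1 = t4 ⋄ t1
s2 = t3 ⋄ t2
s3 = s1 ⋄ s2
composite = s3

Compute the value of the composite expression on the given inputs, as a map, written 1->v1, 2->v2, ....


1->3, 2->3, 3->3, 4->3

(t4 ⋄ t1) = 1->3, 2->3, 3->3, 4->3
(t3 ⋄ t2) = 1->1, 2->2, 3->1, 4->1
((t4 ⋄ t1) ⋄ (t3 ⋄ t2)) = 1->3, 2->3, 3->3, 4->3


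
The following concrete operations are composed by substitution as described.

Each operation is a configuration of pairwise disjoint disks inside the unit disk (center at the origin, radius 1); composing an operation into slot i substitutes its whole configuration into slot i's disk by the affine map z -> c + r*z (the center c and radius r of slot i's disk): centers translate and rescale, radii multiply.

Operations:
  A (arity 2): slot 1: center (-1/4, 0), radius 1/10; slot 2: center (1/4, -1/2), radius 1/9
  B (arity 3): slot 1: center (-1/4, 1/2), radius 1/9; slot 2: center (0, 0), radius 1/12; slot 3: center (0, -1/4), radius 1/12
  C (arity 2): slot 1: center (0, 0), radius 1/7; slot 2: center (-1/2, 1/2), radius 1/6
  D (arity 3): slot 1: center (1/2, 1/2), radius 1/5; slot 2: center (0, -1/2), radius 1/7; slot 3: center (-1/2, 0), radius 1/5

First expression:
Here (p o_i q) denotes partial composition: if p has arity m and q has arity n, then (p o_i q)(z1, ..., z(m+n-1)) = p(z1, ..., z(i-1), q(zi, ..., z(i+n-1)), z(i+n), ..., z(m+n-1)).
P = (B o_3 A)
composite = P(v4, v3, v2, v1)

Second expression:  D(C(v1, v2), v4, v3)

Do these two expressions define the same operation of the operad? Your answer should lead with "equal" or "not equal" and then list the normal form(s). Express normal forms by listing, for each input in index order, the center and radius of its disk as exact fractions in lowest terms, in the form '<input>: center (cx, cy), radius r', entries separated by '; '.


The first composite normalizes to v1: center (1/48, -7/24), radius 1/108; v2: center (-1/48, -1/4), radius 1/120; v3: center (0, 0), radius 1/12; v4: center (-1/4, 1/2), radius 1/9
The second composite normalizes to v1: center (1/2, 1/2), radius 1/35; v2: center (2/5, 3/5), radius 1/30; v3: center (-1/2, 0), radius 1/5; v4: center (0, -1/2), radius 1/7
They disagree, so not equal.

not equal: they reduce to v1: center (1/48, -7/24), radius 1/108; v2: center (-1/48, -1/4), radius 1/120; v3: center (0, 0), radius 1/12; v4: center (-1/4, 1/2), radius 1/9 and v1: center (1/2, 1/2), radius 1/35; v2: center (2/5, 3/5), radius 1/30; v3: center (-1/2, 0), radius 1/5; v4: center (0, -1/2), radius 1/7


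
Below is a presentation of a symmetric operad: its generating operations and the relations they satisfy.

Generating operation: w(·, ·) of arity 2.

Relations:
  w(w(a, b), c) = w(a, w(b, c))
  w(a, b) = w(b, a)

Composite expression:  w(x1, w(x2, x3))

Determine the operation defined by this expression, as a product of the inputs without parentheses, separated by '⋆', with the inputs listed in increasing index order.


x1 ⋆ x2 ⋆ x3

Any arrangement under w is one operation, so sort the x-inputs.
w(x2, x3) unparenthesizes to x2 ⋆ x3
w(x1, w(x2, x3)) unparenthesizes to x1 ⋆ x2 ⋆ x3
the factors in increasing index order: x1 ⋆ x2 ⋆ x3


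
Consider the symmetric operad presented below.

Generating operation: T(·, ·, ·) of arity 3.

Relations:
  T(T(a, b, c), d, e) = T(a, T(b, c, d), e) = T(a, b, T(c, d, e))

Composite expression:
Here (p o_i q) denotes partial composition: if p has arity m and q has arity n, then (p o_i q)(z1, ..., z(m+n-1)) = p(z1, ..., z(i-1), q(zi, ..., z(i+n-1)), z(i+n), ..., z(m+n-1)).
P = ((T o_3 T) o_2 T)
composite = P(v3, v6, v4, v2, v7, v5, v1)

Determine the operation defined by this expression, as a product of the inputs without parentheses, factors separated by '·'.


v3 · v6 · v4 · v2 · v7 · v5 · v1

The T-tree's shape is irrelevant; the v-reading-order decides.
T(v6, v4, v2) spells out as v6 · v4 · v2
T(v7, v5, v1) spells out as v7 · v5 · v1
T(v3, T(v6, v4, v2), T(v7, v5, v1)) spells out as v3 · v6 · v4 · v2 · v7 · v5 · v1


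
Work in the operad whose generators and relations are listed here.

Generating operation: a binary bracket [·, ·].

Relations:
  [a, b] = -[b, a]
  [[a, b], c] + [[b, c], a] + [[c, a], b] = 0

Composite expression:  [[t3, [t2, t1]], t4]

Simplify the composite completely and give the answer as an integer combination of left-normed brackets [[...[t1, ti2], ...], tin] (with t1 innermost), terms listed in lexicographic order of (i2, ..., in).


[[[t1, t2], t3], t4]

In the tensor algebra, words opening t1 carry the t1-anchored form.
Composite bracket: [[t3, [t2, t1]], t4]
Applying ab - ba throughout gives 8 signed words (2^3 = 8).
Coefficients come from the t1-initial words:
  word t1t2t3t4 has sign +1, contributing +[[[t1, t2], t3], t4]


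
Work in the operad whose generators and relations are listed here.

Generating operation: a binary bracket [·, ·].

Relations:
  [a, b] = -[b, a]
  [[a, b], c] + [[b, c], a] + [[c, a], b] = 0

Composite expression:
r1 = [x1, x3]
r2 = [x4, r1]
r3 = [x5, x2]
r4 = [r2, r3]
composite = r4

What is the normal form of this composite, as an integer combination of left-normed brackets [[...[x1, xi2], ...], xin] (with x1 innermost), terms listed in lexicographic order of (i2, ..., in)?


Left-normed coefficients sit on the x1-initial expansion words.
Composite bracket: [[x4, [x1, x3]], [x5, x2]]
Full expansion: 16 signed words from ab - ba (2^4 = 16).
Words beginning with x1 determine it all:
  x1x3x4x2x5 appears with sign +1, giving the term +[[[[x1, x3], x4], x2], x5]
  x1x3x4x5x2 appears with sign -1, giving the term -[[[[x1, x3], x4], x5], x2]

[[[[x1, x3], x4], x2], x5] - [[[[x1, x3], x4], x5], x2]


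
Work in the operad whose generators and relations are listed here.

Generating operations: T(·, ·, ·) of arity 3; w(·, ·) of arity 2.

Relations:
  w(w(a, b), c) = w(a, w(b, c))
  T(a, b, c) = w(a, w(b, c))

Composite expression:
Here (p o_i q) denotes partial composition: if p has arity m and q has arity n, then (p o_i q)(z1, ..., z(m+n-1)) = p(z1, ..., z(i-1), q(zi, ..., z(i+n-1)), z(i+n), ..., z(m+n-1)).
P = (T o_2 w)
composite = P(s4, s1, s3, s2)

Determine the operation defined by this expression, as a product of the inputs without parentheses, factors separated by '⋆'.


s4 ⋆ s1 ⋆ s3 ⋆ s2

Under associativity of T, the answer is the s's in reading order.
w(s1, s3) spells out as s1 ⋆ s3
T(s4, w(s1, s3), s2) spells out as s4 ⋆ s1 ⋆ s3 ⋆ s2


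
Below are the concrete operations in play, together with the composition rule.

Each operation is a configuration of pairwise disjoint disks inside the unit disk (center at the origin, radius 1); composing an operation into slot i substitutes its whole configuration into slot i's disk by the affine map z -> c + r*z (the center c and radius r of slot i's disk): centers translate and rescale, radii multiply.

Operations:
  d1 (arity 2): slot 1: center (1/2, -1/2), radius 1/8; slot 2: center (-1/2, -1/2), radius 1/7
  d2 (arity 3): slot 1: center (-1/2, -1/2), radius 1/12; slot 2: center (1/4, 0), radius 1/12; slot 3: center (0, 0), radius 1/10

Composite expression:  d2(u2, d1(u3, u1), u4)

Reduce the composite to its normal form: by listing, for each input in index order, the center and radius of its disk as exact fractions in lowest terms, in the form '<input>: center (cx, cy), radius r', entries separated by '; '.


u1: center (5/24, -1/24), radius 1/84; u2: center (-1/2, -1/2), radius 1/12; u3: center (7/24, -1/24), radius 1/96; u4: center (0, 0), radius 1/10

Each u-disk chains the slot maps above it in d2; radii multiply.
tracing u2 down its 1-map path: center (-1/2, -1/2), radius 1/12
tracing u3 down its 2-map path: center (7/24, -1/24), radius 1/96
tracing u1 down its 2-map path: center (5/24, -1/24), radius 1/84
tracing u4 down its 1-map path: center (0, 0), radius 1/10


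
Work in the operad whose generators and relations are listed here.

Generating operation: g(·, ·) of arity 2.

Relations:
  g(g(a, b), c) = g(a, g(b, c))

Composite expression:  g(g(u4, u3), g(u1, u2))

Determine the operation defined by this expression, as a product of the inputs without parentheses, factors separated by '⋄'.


Every regrouping of g is equal, so read the u-inputs in written order.
g(u4, u3) flattens to u4 ⋄ u3
g(u1, u2) flattens to u1 ⋄ u2
g(g(u4, u3), g(u1, u2)) flattens to u4 ⋄ u3 ⋄ u1 ⋄ u2

u4 ⋄ u3 ⋄ u1 ⋄ u2


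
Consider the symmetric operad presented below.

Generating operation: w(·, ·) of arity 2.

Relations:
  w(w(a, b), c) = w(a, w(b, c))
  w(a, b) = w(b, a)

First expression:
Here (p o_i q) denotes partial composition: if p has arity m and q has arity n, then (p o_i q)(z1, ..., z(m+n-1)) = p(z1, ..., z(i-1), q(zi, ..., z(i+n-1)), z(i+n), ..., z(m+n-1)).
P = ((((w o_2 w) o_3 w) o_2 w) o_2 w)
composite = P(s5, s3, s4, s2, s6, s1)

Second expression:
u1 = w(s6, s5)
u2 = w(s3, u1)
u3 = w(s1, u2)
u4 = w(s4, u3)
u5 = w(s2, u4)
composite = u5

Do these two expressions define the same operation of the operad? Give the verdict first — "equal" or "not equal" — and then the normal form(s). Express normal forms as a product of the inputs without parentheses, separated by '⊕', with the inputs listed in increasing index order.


equal; both compose to s1 ⊕ s2 ⊕ s3 ⊕ s4 ⊕ s5 ⊕ s6

Reducing the first expression gives s1 ⊕ s2 ⊕ s3 ⊕ s4 ⊕ s5 ⊕ s6
Reducing the second expression gives s1 ⊕ s2 ⊕ s3 ⊕ s4 ⊕ s5 ⊕ s6
One common form — equal.


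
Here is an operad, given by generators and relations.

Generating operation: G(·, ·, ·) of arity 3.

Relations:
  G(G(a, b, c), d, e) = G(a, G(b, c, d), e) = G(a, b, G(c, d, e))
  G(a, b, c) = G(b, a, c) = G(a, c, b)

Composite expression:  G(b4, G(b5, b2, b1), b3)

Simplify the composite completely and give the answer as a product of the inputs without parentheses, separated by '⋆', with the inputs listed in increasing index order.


With G associative and commutative, the b-input set is all that matters.
G(b5, b2, b1) collapses to b5 ⋆ b2 ⋆ b1
G(b4, G(b5, b2, b1), b3) collapses to b4 ⋆ b5 ⋆ b2 ⋆ b1 ⋆ b3
putting the inputs in ascending order: b1 ⋆ b2 ⋆ b3 ⋆ b4 ⋆ b5

b1 ⋆ b2 ⋆ b3 ⋆ b4 ⋆ b5


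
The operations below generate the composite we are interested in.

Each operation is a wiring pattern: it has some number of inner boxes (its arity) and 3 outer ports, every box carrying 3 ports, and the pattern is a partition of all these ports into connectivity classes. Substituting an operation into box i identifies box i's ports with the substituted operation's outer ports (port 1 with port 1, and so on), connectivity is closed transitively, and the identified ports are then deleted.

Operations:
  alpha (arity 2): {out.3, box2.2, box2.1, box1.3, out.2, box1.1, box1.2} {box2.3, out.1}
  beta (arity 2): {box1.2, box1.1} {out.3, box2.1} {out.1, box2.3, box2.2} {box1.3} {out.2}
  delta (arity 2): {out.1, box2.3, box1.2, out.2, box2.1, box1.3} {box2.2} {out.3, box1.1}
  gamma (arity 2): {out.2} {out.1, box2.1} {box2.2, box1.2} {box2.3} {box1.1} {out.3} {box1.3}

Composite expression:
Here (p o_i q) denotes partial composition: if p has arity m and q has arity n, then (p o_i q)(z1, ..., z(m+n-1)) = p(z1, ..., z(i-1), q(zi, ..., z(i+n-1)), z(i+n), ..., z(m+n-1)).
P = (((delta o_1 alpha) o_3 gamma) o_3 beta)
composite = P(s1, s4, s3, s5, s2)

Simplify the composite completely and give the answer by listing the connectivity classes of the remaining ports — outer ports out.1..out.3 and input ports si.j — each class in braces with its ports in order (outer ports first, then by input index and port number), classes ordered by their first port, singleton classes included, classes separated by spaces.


{out.1, out.2, s1.1, s1.2, s1.3, s2.1, s4.1, s4.2} {out.3, s4.3} {s2.2} {s2.3} {s3.1, s3.2} {s3.3} {s5.1} {s5.2, s5.3}


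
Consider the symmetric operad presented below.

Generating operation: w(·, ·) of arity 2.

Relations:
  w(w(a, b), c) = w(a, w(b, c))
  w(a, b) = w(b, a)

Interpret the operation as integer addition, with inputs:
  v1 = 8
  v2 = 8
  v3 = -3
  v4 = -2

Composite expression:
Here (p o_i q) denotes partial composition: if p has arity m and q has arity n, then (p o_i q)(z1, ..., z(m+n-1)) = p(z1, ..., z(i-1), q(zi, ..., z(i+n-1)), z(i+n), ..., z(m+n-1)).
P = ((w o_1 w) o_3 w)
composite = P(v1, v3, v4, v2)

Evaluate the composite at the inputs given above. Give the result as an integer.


w(v1, v3) = 5
w(v4, v2) = 6
w(w(v1, v3), w(v4, v2)) = 11

11


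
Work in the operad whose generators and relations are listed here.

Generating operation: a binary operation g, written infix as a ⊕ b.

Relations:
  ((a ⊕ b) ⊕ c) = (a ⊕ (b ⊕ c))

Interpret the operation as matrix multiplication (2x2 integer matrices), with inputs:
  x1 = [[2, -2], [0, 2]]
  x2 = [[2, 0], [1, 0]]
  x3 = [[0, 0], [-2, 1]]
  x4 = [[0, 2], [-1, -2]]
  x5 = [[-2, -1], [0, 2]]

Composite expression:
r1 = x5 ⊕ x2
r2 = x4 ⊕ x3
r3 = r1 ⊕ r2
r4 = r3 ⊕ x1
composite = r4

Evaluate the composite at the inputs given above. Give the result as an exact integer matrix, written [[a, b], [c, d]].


(x5 ⊕ x2) = [[-5, 0], [2, 0]]
(x4 ⊕ x3) = [[-4, 2], [4, -2]]
((x5 ⊕ x2) ⊕ (x4 ⊕ x3)) = [[20, -10], [-8, 4]]
(((x5 ⊕ x2) ⊕ (x4 ⊕ x3)) ⊕ x1) = [[40, -60], [-16, 24]]

[[40, -60], [-16, 24]]


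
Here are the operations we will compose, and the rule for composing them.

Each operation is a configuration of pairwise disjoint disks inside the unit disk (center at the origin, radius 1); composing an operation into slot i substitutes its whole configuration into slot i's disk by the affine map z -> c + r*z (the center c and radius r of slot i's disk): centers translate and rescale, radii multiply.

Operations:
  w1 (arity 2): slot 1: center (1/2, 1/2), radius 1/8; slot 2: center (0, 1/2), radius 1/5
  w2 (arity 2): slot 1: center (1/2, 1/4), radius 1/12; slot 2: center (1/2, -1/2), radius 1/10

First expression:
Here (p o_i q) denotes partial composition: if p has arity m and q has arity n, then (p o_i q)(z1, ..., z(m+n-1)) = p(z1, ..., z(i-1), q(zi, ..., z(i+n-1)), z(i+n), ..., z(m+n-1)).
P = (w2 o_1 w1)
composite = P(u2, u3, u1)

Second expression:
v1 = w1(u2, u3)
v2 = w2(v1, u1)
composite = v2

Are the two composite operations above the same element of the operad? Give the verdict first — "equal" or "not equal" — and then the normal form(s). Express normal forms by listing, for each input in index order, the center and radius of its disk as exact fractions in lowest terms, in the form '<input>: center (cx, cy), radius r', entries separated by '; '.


The first expression reduces to u1: center (1/2, -1/2), radius 1/10; u2: center (13/24, 7/24), radius 1/96; u3: center (1/2, 7/24), radius 1/60
The second expression reduces to u1: center (1/2, -1/2), radius 1/10; u2: center (13/24, 7/24), radius 1/96; u3: center (1/2, 7/24), radius 1/60
One common form — equal.

equal; both compose to u1: center (1/2, -1/2), radius 1/10; u2: center (13/24, 7/24), radius 1/96; u3: center (1/2, 7/24), radius 1/60


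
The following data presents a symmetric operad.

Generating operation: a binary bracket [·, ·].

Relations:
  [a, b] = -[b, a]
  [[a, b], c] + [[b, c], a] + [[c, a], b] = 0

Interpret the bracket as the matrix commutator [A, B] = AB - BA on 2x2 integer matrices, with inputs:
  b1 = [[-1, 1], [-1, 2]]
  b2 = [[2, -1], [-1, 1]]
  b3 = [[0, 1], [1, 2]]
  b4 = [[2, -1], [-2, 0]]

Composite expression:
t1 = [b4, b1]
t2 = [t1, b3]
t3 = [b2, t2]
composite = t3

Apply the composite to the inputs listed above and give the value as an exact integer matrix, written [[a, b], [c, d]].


[[26, -14], [40, -26]]


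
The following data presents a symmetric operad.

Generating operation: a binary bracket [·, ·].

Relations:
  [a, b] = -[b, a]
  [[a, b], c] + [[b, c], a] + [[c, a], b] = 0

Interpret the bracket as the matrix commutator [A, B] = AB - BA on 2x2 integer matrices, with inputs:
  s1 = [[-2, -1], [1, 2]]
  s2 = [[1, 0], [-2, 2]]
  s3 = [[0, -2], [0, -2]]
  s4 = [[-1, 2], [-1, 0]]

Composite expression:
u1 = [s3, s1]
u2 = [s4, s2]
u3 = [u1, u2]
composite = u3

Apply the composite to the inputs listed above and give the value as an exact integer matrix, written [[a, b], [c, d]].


[[14, -88], [12, -14]]

[s3, s1] = [[-2, -10], [-2, 2]]
[s4, s2] = [[-4, 2], [-1, 4]]
[[s3, s1], [s4, s2]] = [[14, -88], [12, -14]]


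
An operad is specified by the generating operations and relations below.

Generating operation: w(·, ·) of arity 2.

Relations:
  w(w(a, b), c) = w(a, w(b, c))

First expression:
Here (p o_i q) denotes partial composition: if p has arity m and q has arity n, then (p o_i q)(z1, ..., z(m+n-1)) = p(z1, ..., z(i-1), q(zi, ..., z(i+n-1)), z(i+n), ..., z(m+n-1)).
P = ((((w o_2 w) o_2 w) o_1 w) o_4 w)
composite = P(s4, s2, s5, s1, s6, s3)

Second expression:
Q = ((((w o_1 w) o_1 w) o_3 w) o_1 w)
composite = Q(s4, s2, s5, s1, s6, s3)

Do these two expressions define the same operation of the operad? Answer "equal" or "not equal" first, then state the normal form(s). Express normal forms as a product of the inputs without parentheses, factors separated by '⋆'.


equal — both sides give s4 ⋆ s2 ⋆ s5 ⋆ s1 ⋆ s6 ⋆ s3

The first expression reduces to s4 ⋆ s2 ⋆ s5 ⋆ s1 ⋆ s6 ⋆ s3
The second expression reduces to s4 ⋆ s2 ⋆ s5 ⋆ s1 ⋆ s6 ⋆ s3
One common form — equal.


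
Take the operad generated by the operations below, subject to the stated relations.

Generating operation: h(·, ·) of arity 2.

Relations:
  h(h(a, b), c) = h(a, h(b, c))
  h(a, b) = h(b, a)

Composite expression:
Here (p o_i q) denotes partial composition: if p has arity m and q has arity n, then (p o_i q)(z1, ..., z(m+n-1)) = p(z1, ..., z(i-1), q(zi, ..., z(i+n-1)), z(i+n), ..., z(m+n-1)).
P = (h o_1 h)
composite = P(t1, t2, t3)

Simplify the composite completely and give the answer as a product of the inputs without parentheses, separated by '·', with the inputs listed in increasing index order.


t1 · t2 · t3

Any arrangement under h is one operation, so sort the t-inputs.
h(t1, t2) linearizes to t1 · t2
h(h(t1, t2), t3) linearizes to t1 · t2 · t3
putting the inputs in ascending order: t1 · t2 · t3


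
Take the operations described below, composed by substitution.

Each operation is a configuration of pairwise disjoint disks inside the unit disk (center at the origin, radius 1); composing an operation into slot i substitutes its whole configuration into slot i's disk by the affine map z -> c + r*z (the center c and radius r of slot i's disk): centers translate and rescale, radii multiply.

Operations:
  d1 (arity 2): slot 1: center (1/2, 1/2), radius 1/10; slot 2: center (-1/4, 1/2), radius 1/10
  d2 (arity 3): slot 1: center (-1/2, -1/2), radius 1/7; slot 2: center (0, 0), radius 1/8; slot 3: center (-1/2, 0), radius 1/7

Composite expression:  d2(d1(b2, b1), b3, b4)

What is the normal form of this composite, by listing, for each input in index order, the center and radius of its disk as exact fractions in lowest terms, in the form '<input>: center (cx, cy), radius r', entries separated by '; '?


Only the slot chain above each b matters under d2; compose those maps.
input b2: composing its 2 substitution steps yields center (-3/7, -3/7), radius 1/70
input b1: composing its 2 substitution steps yields center (-15/28, -3/7), radius 1/70
input b3: composing its 1 substitution step yields center (0, 0), radius 1/8
input b4: composing its 1 substitution step yields center (-1/2, 0), radius 1/7

b1: center (-15/28, -3/7), radius 1/70; b2: center (-3/7, -3/7), radius 1/70; b3: center (0, 0), radius 1/8; b4: center (-1/2, 0), radius 1/7


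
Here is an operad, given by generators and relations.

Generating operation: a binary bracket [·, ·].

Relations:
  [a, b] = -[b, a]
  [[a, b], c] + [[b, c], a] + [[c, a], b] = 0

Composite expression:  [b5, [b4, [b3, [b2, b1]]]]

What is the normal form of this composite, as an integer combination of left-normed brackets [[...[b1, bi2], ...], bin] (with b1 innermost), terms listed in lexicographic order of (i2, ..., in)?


[[[[b1, b2], b3], b4], b5]

Expand each bracket as ab - ba; the b1-initial words give the coefficients.
Composite bracket: [b5, [b4, [b3, [b2, b1]]]]
Full expansion: 16 signed words from ab - ba (2^4 = 16).
Words beginning with b1 determine it all:
  the word b1b2b3b4b5 carries sign +1 and contributes +[[[[b1, b2], b3], b4], b5]


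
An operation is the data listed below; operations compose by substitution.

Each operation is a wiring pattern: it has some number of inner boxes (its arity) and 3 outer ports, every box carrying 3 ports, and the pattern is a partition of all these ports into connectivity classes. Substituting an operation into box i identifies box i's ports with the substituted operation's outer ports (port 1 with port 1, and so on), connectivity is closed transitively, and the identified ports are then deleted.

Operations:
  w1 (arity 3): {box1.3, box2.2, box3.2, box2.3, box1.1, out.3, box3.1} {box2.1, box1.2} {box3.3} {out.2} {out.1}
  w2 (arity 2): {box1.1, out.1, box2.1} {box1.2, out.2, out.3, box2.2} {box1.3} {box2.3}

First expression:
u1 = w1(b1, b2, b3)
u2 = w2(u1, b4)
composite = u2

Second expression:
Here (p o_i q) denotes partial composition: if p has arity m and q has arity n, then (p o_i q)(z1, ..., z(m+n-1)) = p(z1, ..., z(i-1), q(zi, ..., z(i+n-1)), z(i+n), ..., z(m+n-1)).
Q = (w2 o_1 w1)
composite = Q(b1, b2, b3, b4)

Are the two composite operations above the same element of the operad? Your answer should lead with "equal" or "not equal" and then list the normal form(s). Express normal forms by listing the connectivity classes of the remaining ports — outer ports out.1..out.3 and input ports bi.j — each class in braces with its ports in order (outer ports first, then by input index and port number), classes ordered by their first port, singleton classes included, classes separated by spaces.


equal — both sides give {out.1, b4.1} {out.2, out.3, b4.2} {b1.1, b1.3, b2.2, b2.3, b3.1, b3.2} {b1.2, b2.1} {b3.3} {b4.3}

Reducing the first expression gives {out.1, b4.1} {out.2, out.3, b4.2} {b1.1, b1.3, b2.2, b2.3, b3.1, b3.2} {b1.2, b2.1} {b3.3} {b4.3}
Reducing the second expression gives {out.1, b4.1} {out.2, out.3, b4.2} {b1.1, b1.3, b2.2, b2.3, b3.1, b3.2} {b1.2, b2.1} {b3.3} {b4.3}
The forms coincide; equal.


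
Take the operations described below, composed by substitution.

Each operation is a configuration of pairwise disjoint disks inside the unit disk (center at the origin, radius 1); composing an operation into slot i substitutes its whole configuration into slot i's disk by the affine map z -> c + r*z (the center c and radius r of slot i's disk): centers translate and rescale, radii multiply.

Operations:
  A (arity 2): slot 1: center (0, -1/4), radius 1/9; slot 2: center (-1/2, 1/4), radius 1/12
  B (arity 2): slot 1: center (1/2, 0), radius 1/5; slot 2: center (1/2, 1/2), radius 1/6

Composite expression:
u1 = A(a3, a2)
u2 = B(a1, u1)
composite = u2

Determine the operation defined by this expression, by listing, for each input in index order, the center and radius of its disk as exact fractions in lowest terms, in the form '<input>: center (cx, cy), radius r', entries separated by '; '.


Affine substitution under B: radii multiply and a-centers shift.
a1 passes through 1 substitution, ending at center (1/2, 0), radius 1/5
a3 passes through 2 substitutions, ending at center (1/2, 11/24), radius 1/54
a2 passes through 2 substitutions, ending at center (5/12, 13/24), radius 1/72

a1: center (1/2, 0), radius 1/5; a2: center (5/12, 13/24), radius 1/72; a3: center (1/2, 11/24), radius 1/54


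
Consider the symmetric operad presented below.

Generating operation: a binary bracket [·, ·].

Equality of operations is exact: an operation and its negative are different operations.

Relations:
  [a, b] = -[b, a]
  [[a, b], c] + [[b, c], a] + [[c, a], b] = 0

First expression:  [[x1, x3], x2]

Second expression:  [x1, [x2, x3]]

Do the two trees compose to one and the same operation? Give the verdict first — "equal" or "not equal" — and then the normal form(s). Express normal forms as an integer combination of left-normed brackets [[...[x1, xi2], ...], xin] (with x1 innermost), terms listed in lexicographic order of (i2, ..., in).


The first composite normalizes to [[x1, x3], x2]
The second composite normalizes to [[x1, x2], x3] - [[x1, x3], x2]
They disagree, so not equal.

not equal; the first gives [[x1, x3], x2] and the second [[x1, x2], x3] - [[x1, x3], x2]


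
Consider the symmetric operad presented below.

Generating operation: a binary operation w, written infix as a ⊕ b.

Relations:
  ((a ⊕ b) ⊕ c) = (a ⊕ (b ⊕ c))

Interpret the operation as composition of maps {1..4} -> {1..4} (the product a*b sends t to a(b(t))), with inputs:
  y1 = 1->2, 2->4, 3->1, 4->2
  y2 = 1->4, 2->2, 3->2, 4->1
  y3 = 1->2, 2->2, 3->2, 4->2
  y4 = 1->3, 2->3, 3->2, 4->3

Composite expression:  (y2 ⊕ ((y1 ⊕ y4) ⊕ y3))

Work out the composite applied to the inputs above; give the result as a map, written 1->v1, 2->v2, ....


(y1 ⊕ y4) = 1->1, 2->1, 3->4, 4->1
((y1 ⊕ y4) ⊕ y3) = 1->1, 2->1, 3->1, 4->1
(y2 ⊕ ((y1 ⊕ y4) ⊕ y3)) = 1->4, 2->4, 3->4, 4->4

1->4, 2->4, 3->4, 4->4


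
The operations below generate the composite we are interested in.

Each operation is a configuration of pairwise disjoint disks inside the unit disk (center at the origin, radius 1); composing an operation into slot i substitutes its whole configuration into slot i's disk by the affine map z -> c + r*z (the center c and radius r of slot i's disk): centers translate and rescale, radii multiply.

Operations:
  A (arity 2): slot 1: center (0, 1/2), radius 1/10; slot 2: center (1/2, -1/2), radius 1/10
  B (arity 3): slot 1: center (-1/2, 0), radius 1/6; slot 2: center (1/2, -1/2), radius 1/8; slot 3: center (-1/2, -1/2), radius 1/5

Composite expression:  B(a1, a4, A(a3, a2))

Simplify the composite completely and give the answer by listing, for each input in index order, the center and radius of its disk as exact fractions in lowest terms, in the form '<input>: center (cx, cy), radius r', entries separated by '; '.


Only the slot chain above each a matters under B; compose those maps.
tracing a1 down its 1-map path: center (-1/2, 0), radius 1/6
tracing a4 down its 1-map path: center (1/2, -1/2), radius 1/8
tracing a3 down its 2-map path: center (-1/2, -2/5), radius 1/50
tracing a2 down its 2-map path: center (-2/5, -3/5), radius 1/50

a1: center (-1/2, 0), radius 1/6; a2: center (-2/5, -3/5), radius 1/50; a3: center (-1/2, -2/5), radius 1/50; a4: center (1/2, -1/2), radius 1/8


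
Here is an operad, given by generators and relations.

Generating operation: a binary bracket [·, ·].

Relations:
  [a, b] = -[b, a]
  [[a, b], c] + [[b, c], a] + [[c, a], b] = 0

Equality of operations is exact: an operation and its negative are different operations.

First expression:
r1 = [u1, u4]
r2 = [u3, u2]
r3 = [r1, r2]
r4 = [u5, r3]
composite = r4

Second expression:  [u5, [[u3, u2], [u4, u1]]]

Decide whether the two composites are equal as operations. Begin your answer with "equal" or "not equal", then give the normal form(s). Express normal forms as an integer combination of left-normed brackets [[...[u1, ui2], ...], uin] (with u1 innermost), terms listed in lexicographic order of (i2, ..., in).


The first composite normalizes to [[[[u1, u4], u2], u3], u5] - [[[[u1, u4], u3], u2], u5]
The second composite normalizes to [[[[u1, u4], u2], u3], u5] - [[[[u1, u4], u3], u2], u5]
Same normal form: equal.

equal — both sides give [[[[u1, u4], u2], u3], u5] - [[[[u1, u4], u3], u2], u5]


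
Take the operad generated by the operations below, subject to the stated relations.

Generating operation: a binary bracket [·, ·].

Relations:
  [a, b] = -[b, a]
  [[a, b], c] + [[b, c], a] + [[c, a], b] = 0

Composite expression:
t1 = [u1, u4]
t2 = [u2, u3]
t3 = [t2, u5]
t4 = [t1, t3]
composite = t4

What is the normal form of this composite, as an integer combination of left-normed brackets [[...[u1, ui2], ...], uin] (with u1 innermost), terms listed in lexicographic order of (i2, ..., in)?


Left-normed coefficients sit on the u1-initial expansion words.
Composite bracket: [[u1, u4], [[u2, u3], u5]]
Under [a, b] = ab - ba we get 16 signed associative words (2^4 = 16).
The u1-initial words carry the normal form:
  from u1u4u2u3u5, sign +1: term +[[[[u1, u4], u2], u3], u5]
  from u1u4u3u2u5, sign -1: term -[[[[u1, u4], u3], u2], u5]
  from u1u4u5u2u3, sign -1: term -[[[[u1, u4], u5], u2], u3]
  from u1u4u5u3u2, sign +1: term +[[[[u1, u4], u5], u3], u2]

[[[[u1, u4], u2], u3], u5] - [[[[u1, u4], u3], u2], u5] - [[[[u1, u4], u5], u2], u3] + [[[[u1, u4], u5], u3], u2]


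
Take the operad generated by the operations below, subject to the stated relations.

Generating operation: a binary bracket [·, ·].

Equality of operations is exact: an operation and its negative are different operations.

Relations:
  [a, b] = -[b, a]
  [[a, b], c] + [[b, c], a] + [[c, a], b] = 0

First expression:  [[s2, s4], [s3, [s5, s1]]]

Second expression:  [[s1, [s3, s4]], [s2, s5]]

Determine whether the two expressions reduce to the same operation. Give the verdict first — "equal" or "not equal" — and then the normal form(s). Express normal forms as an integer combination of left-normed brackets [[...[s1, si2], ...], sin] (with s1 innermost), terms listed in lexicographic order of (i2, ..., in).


Reducing the first expression gives -[[[[s1, s5], s3], s2], s4] + [[[[s1, s5], s3], s4], s2]
Reducing the second expression gives [[[[s1, s3], s4], s2], s5] - [[[[s1, s3], s4], s5], s2] - [[[[s1, s4], s3], s2], s5] + [[[[s1, s4], s3], s5], s2]
No match — not equal.

not equal — first -[[[[s1, s5], s3], s2], s4] + [[[[s1, s5], s3], s4], s2], second [[[[s1, s3], s4], s2], s5] - [[[[s1, s3], s4], s5], s2] - [[[[s1, s4], s3], s2], s5] + [[[[s1, s4], s3], s5], s2]


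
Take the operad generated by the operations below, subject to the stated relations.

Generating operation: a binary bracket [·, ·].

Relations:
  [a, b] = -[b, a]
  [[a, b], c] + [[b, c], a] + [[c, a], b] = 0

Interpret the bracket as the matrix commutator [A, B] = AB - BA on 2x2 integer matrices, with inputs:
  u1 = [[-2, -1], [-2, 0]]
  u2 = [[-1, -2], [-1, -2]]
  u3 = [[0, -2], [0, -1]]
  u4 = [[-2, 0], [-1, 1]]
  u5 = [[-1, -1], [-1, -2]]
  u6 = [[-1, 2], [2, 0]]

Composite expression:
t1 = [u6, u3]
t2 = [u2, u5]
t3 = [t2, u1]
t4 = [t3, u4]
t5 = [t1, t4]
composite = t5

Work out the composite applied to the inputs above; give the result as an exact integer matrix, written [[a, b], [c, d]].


[[0, 0], [128, 0]]

[u6, u3] = [[4, 0], [2, -4]]
[u2, u5] = [[1, 1], [0, -1]]
[[u2, u5], u1] = [[-2, 0], [4, 2]]
[[[u2, u5], u1], u4] = [[0, 0], [-16, 0]]
[[u6, u3], [[[u2, u5], u1], u4]] = [[0, 0], [128, 0]]


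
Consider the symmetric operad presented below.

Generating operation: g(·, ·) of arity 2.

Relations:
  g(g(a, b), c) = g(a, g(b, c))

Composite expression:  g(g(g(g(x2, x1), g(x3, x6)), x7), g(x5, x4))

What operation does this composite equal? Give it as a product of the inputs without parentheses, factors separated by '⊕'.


x2 ⊕ x1 ⊕ x3 ⊕ x6 ⊕ x7 ⊕ x5 ⊕ x4

Every regrouping of g is equal, so read the x-inputs in written order.
g(x2, x1) reduces to x2 ⊕ x1
g(x3, x6) reduces to x3 ⊕ x6
g(g(x2, x1), g(x3, x6)) reduces to x2 ⊕ x1 ⊕ x3 ⊕ x6
g(g(g(x2, x1), g(x3, x6)), x7) reduces to x2 ⊕ x1 ⊕ x3 ⊕ x6 ⊕ x7
g(x5, x4) reduces to x5 ⊕ x4
g(g(g(g(x2, x1), g(x3, x6)), x7), g(x5, x4)) reduces to x2 ⊕ x1 ⊕ x3 ⊕ x6 ⊕ x7 ⊕ x5 ⊕ x4


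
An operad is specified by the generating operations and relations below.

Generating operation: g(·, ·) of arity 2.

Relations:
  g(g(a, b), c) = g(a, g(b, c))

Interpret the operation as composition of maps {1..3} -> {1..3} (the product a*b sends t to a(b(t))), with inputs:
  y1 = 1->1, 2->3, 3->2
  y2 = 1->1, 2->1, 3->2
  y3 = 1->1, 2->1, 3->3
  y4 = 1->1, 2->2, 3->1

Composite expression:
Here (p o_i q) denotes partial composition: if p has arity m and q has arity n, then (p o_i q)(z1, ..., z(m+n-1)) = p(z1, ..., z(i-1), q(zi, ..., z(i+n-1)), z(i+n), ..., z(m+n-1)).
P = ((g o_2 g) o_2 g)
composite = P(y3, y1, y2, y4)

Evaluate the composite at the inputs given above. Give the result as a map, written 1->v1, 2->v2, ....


g(y1, y2) = 1->1, 2->1, 3->3
g(g(y1, y2), y4) = 1->1, 2->1, 3->1
g(y3, g(g(y1, y2), y4)) = 1->1, 2->1, 3->1

1->1, 2->1, 3->1


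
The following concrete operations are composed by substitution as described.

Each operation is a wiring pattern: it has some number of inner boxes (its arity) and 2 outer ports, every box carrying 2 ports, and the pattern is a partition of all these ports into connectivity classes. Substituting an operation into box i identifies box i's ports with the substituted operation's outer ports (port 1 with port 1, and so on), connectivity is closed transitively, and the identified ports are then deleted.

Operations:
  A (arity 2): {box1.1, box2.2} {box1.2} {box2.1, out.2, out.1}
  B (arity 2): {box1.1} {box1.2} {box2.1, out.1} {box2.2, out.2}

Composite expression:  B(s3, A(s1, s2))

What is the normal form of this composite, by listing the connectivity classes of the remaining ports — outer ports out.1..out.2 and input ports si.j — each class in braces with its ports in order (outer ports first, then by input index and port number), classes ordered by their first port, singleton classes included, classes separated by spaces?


{out.1, out.2, s2.1} {s1.1, s2.2} {s1.2} {s3.1} {s3.2}

Reachability decides: close wires over B-identified ports.
A over (s1, s2) gives {out.1, out.2, s2.1} {s1.1, s2.2} {s1.2}, out.j being that stage's outer ports
B over (s3, s1, s2) gives {out.1, out.2, s2.1} {s1.1, s2.2} {s1.2} {s3.1} {s3.2}, out.j being that stage's outer ports


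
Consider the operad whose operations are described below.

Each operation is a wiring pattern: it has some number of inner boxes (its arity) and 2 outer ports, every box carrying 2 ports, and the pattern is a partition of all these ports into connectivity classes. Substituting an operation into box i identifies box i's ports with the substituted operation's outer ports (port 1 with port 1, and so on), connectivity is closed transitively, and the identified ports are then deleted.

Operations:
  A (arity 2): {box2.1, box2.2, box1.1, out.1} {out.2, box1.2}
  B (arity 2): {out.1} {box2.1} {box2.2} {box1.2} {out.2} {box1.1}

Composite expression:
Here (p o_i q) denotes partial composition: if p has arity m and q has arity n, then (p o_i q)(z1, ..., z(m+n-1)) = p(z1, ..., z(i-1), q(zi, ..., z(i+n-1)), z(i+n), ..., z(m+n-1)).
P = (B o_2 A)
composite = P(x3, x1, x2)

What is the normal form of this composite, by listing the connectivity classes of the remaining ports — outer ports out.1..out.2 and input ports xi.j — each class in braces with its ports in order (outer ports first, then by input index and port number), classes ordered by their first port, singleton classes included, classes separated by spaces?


Connectivity passes through glued B-boundaries; trace each wire chain.
the subtree at A composes to {out.1, x1.1, x2.1, x2.2} {out.2, x1.2} on (x1, x2); out.j = own outer ports
the subtree at B composes to {out.1} {out.2} {x1.1, x2.1, x2.2} {x1.2} {x3.1} {x3.2} on (x3, x1, x2); out.j = own outer ports

{out.1} {out.2} {x1.1, x2.1, x2.2} {x1.2} {x3.1} {x3.2}


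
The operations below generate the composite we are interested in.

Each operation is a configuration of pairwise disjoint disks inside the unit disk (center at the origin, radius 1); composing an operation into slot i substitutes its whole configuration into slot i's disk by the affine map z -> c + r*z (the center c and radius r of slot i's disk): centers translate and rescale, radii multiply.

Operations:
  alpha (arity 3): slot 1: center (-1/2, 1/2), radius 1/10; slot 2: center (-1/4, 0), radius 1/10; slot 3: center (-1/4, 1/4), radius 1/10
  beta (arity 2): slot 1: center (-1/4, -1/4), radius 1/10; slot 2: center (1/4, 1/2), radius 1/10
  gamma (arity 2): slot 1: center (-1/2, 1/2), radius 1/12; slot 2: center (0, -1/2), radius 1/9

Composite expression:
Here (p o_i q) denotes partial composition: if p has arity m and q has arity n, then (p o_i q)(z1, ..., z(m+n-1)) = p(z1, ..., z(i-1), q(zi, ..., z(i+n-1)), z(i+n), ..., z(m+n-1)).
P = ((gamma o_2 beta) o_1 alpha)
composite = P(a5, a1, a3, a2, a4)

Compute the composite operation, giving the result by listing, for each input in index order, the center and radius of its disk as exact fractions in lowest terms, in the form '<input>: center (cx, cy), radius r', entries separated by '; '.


Nesting under gamma composes maps z -> c + r*z down each a-path.
input a5: composing its 2 substitution steps yields center (-13/24, 13/24), radius 1/120
input a1: composing its 2 substitution steps yields center (-25/48, 1/2), radius 1/120
input a3: composing its 2 substitution steps yields center (-25/48, 25/48), radius 1/120
input a2: composing its 2 substitution steps yields center (-1/36, -19/36), radius 1/90
input a4: composing its 2 substitution steps yields center (1/36, -4/9), radius 1/90

a1: center (-25/48, 1/2), radius 1/120; a2: center (-1/36, -19/36), radius 1/90; a3: center (-25/48, 25/48), radius 1/120; a4: center (1/36, -4/9), radius 1/90; a5: center (-13/24, 13/24), radius 1/120


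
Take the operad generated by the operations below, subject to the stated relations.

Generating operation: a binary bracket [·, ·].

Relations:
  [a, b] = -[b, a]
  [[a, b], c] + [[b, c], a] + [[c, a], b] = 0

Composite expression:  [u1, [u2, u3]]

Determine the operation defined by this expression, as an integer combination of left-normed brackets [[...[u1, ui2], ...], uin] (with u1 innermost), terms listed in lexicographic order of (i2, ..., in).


A multilinear Lie element is pinned by u1-initial words (u1 innermost).
Composite bracket: [u1, [u2, u3]]
Each bracket splits as ab - ba, giving 4 signed words (2^2 = 4).
Only words starting with u1 matter:
  the word u1u2u3 carries sign +1 and contributes +[[u1, u2], u3]
  the word u1u3u2 carries sign -1 and contributes -[[u1, u3], u2]

[[u1, u2], u3] - [[u1, u3], u2]


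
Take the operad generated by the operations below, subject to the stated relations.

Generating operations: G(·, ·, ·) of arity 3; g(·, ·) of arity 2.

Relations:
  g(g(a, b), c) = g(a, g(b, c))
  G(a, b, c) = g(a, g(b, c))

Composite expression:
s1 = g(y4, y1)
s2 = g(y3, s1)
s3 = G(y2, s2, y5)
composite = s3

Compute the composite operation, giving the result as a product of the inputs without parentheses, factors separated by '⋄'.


y2 ⋄ y3 ⋄ y4 ⋄ y1 ⋄ y5


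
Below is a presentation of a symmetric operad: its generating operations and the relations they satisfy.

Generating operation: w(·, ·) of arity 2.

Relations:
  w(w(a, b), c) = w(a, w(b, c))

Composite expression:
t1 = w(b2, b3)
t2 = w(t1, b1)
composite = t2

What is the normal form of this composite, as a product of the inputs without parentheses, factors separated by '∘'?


b2 ∘ b3 ∘ b1

The w-tree's shape is irrelevant; the b-reading-order decides.
w(b2, b3) linearizes to b2 ∘ b3
w(w(b2, b3), b1) linearizes to b2 ∘ b3 ∘ b1


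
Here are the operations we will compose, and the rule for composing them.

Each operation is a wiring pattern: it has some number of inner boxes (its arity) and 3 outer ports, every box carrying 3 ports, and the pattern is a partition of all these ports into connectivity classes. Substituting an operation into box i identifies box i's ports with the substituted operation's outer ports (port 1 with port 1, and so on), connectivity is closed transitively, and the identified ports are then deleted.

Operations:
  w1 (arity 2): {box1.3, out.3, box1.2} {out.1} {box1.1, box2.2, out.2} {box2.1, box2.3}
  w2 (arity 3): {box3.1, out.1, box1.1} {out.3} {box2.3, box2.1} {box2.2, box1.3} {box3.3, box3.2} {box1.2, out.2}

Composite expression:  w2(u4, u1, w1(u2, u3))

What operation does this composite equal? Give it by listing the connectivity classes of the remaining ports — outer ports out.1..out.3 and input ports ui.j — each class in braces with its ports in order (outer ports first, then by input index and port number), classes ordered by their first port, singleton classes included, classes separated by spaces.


Substituting into w2 glues patterns; closure does the rest.
the subtree at w1 composes to {out.1} {out.2, u2.1, u3.2} {out.3, u2.2, u2.3} {u3.1, u3.3} on (u2, u3); out.j = own outer ports
the subtree at w2 composes to {out.1, u4.1} {out.2, u4.2} {out.3} {u1.1, u1.3} {u1.2, u4.3} {u2.1, u2.2, u2.3, u3.2} {u3.1, u3.3} on (u4, u1, u2, u3); out.j = own outer ports

{out.1, u4.1} {out.2, u4.2} {out.3} {u1.1, u1.3} {u1.2, u4.3} {u2.1, u2.2, u2.3, u3.2} {u3.1, u3.3}
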